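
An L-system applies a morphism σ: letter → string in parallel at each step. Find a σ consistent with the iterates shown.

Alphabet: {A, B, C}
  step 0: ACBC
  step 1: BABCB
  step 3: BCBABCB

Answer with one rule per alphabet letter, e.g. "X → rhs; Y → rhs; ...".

  step 0 ⇒ step 1: ACBC ⇒ BA·B·C·B
    A ↦ BA
    B ↦ C
    C ↦ B

A->BA, B->C, C->B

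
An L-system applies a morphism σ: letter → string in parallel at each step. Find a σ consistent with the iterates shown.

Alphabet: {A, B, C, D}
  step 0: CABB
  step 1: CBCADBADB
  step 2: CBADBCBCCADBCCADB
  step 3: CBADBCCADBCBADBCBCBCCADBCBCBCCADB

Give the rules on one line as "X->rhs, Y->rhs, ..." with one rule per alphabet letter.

A->C, B->ADB, C->CB, D->C

  step 2 ⇒ step 3: CBADBCBCCADBCCADB ⇒ CB·ADB·C·C·ADB·CB·ADB·CB·CB·C·C·ADB·CB·CB·C·C·ADB
    A ↦ C
    B ↦ ADB
    C ↦ CB
    D ↦ C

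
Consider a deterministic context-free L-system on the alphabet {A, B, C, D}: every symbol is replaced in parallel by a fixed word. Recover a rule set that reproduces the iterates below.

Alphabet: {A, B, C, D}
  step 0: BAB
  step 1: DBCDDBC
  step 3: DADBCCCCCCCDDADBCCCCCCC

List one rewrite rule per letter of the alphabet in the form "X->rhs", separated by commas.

A->D, B->DBC, C->CC, D->A

  step 0 ⇒ step 1: BAB ⇒ DBC·D·DBC
    A ↦ D
    B ↦ DBC
    C ↦ CC  (constrained at step 1)
    D ↦ A  (constrained at step 1)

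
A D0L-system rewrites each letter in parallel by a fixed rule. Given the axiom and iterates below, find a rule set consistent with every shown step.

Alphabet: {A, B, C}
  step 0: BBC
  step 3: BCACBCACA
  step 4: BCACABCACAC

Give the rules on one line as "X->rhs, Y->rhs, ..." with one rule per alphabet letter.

  step 3 ⇒ step 4: BCACBCACA ⇒ BC·A·C·A·BC·A·C·A·C
    A ↦ C
    B ↦ BC
    C ↦ A

A->C, B->BC, C->A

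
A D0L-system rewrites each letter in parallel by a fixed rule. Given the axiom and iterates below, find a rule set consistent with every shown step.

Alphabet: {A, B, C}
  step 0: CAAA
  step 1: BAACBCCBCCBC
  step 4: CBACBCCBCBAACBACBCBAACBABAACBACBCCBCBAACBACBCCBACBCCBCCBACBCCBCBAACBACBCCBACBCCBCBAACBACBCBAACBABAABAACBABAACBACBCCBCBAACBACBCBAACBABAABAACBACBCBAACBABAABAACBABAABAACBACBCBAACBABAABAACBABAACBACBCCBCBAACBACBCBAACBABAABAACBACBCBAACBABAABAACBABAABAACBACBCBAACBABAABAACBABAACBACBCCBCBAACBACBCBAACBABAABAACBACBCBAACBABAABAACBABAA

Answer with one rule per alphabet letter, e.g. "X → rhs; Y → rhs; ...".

  step 0 ⇒ step 1: CAAA ⇒ BAA·CBC·CBC·CBC
    A ↦ CBC
    C ↦ BAA
    B ↦ CBA  (constrained at step 1)

A->CBC, B->CBA, C->BAA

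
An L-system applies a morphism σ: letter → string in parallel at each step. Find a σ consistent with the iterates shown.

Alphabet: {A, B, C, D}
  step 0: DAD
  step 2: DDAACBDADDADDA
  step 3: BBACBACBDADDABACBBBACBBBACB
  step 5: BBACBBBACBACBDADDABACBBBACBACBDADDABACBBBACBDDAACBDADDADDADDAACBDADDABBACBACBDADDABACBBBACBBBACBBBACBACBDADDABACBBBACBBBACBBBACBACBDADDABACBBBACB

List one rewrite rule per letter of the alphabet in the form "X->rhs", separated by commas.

  step 2 ⇒ step 3: DDAACBDADDADDA ⇒ B·B·ACB·ACB·DA·DDA·B·ACB·B·B·ACB·B·B·ACB
    A ↦ ACB
    B ↦ DDA
    C ↦ DA
    D ↦ B

A->ACB, B->DDA, C->DA, D->B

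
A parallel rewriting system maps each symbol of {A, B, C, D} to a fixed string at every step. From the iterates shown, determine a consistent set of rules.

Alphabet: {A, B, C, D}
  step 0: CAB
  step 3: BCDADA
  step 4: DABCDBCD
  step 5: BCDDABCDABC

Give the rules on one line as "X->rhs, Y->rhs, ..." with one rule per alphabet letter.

A->D, B->D, C->A, D->BC

  step 4 ⇒ step 5: DABCDBCD ⇒ BC·D·D·A·BC·D·A·BC
    A ↦ D
    B ↦ D
    C ↦ A
    D ↦ BC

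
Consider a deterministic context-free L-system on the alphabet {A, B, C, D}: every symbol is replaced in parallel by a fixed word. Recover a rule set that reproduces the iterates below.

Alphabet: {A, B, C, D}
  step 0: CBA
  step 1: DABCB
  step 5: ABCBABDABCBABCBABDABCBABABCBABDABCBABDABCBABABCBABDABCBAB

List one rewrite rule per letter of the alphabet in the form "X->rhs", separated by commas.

A->CB, B->AB, C->D, D->AB

  step 0 ⇒ step 1: CBA ⇒ D·AB·CB
    A ↦ CB
    B ↦ AB
    C ↦ D
    D ↦ AB  (constrained at step 1)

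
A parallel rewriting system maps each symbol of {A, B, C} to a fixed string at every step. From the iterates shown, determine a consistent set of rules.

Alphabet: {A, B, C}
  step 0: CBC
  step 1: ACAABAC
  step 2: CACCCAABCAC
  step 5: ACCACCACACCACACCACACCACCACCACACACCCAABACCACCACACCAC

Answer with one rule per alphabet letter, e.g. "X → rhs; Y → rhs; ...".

A->C, B->AAB, C->AC

  step 1 ⇒ step 2: ACAABAC ⇒ C·AC·C·C·AAB·C·AC
    A ↦ C
    B ↦ AAB
    C ↦ AC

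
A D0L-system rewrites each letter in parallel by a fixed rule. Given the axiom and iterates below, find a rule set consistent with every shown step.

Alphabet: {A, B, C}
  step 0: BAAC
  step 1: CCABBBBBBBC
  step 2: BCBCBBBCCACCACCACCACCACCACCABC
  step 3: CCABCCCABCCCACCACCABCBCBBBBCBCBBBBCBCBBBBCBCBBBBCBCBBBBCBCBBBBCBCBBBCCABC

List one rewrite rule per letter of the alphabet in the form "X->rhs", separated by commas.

A->BBB, B->CCA, C->BC

  step 2 ⇒ step 3: BCBCBBBCCACCACCACCACCACCACCABC ⇒ CCA·BC·CCA·BC·CCA·CCA·CCA·BC·BC·BBB·BC·BC·BBB·BC·BC·BBB·BC·BC·BBB·BC·BC·BBB·BC·BC·BBB·BC·BC·BBB·CCA·BC
    A ↦ BBB
    B ↦ CCA
    C ↦ BC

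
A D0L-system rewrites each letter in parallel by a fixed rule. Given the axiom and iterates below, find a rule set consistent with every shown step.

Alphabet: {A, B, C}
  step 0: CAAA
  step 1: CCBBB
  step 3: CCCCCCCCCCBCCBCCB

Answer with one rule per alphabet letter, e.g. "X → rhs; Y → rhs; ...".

  step 0 ⇒ step 1: CAAA ⇒ CC·B·B·B
    A ↦ B
    C ↦ CC
    B ↦ CA  (constrained at step 1)

A->B, B->CA, C->CC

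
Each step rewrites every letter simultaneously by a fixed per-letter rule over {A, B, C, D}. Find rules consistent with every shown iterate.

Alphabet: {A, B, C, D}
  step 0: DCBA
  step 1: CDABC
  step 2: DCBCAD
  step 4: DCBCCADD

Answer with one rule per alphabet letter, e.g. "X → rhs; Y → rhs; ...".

  step 1 ⇒ step 2: CDABC ⇒ D·C·BC·A·D
    A ↦ BC
    B ↦ A
    C ↦ D
    D ↦ C

A->BC, B->A, C->D, D->C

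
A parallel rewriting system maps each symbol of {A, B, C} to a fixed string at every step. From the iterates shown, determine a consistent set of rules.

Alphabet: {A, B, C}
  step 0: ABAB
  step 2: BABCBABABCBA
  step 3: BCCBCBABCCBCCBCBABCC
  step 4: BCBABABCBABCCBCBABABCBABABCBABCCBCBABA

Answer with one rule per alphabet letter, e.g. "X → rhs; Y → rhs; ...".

  step 3 ⇒ step 4: BCCBCBABCCBCCBCBABCC ⇒ BC·BA·BA·BC·BA·BC·C·BC·BA·BA·BC·BA·BA·BC·BA·BC·C·BC·BA·BA
    A ↦ C
    B ↦ BC
    C ↦ BA

A->C, B->BC, C->BA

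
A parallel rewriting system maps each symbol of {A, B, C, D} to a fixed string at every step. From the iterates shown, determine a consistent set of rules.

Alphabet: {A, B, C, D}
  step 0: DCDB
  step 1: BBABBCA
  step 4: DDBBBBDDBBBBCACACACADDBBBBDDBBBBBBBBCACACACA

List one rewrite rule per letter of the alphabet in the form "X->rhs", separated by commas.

  step 0 ⇒ step 1: DCDB ⇒ BB·A·BB·CA
    B ↦ CA
    C ↦ A
    D ↦ BB
    A ↦ DD  (constrained at step 1)

A->DD, B->CA, C->A, D->BB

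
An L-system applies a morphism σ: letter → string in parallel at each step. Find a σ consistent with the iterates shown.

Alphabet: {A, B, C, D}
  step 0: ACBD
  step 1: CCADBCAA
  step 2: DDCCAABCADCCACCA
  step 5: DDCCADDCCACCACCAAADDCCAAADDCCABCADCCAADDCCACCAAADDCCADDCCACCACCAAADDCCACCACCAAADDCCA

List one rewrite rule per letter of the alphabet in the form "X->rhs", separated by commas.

A->CCA, B->BCA, C->D, D->A

  step 1 ⇒ step 2: CCADBCAA ⇒ D·D·CCA·A·BCA·D·CCA·CCA
    A ↦ CCA
    B ↦ BCA
    C ↦ D
    D ↦ A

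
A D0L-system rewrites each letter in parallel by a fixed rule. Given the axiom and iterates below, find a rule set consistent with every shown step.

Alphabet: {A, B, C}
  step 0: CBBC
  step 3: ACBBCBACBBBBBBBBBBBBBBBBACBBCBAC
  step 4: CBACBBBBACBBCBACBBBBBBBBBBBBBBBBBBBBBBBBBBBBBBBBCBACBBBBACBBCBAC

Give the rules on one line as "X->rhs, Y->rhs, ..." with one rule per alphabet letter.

A->CB, B->BB, C->AC

  step 3 ⇒ step 4: ACBBCBACBBBBBBBBBBBBBBBBACBBCBAC ⇒ CB·AC·BB·BB·AC·BB·CB·AC·BB·BB·BB·BB·BB·BB·BB·BB·BB·BB·BB·BB·BB·BB·BB·BB·CB·AC·BB·BB·AC·BB·CB·AC
    A ↦ CB
    B ↦ BB
    C ↦ AC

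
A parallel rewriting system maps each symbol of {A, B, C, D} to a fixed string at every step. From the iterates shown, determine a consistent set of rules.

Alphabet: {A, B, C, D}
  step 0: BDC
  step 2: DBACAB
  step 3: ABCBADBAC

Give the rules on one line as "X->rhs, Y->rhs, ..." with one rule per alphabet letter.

A->BA, B->C, C->D, D->AB

  step 2 ⇒ step 3: DBACAB ⇒ AB·C·BA·D·BA·C
    A ↦ BA
    B ↦ C
    C ↦ D
    D ↦ AB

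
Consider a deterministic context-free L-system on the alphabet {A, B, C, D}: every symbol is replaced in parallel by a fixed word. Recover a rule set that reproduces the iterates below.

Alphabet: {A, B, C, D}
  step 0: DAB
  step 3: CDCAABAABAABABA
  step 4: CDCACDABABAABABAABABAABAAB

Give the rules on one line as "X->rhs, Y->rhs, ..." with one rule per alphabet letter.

  step 3 ⇒ step 4: CDCAABAABAABABA ⇒ CD·CA·CD·AB·AB·A·AB·AB·A·AB·AB·A·AB·A·AB
    A ↦ AB
    B ↦ A
    C ↦ CD
    D ↦ CA

A->AB, B->A, C->CD, D->CA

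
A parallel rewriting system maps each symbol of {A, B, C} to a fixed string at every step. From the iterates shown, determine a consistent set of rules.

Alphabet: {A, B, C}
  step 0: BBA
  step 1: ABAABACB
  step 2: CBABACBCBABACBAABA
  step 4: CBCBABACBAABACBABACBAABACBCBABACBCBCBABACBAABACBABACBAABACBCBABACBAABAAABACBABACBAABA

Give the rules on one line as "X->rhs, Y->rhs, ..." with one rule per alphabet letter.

A->CB, B->ABA, C->A

  step 1 ⇒ step 2: ABAABACB ⇒ CB·ABA·CB·CB·ABA·CB·A·ABA
    A ↦ CB
    B ↦ ABA
    C ↦ A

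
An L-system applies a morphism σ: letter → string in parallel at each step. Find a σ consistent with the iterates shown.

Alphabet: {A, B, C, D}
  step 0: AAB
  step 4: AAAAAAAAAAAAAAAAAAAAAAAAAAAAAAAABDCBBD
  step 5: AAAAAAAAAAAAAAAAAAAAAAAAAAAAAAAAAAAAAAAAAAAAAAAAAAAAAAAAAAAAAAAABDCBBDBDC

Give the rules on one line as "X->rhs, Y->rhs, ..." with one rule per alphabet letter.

A->AA, B->BD, C->B, D->C

  step 4 ⇒ step 5: AAAAAAAAAAAAAAAAAAAAAAAAAAAAAAAABDCBBD ⇒ AA·AA·AA·AA·AA·AA·AA·AA·AA·AA·AA·AA·AA·AA·AA·AA·AA·AA·AA·AA·AA·AA·AA·AA·AA·AA·AA·AA·AA·AA·AA·AA·BD·C·B·BD·BD·C
    A ↦ AA
    B ↦ BD
    C ↦ B
    D ↦ C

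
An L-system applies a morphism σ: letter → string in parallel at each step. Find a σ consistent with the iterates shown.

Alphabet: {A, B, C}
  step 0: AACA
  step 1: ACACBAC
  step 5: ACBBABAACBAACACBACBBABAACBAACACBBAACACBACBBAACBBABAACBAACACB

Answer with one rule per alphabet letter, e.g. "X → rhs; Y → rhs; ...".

  step 0 ⇒ step 1: AACA ⇒ AC·AC·B·AC
    A ↦ AC
    C ↦ B
    B ↦ BA  (constrained at step 1)

A->AC, B->BA, C->B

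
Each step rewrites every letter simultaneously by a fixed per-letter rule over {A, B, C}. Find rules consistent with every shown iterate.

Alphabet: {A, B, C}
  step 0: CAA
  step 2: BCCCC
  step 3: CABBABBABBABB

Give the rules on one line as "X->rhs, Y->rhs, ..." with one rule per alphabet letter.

  step 2 ⇒ step 3: BCCCC ⇒ C·ABB·ABB·ABB·ABB
    B ↦ C
    C ↦ ABB
    A ↦ B  (constrained at step 0)

A->B, B->C, C->ABB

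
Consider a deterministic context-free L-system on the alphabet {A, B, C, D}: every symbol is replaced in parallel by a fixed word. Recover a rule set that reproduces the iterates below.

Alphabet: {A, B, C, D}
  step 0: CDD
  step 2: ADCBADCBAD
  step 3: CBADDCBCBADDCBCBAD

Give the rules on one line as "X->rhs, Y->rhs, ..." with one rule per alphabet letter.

A->CB, B->CB, C->D, D->AD

  step 2 ⇒ step 3: ADCBADCBAD ⇒ CB·AD·D·CB·CB·AD·D·CB·CB·AD
    A ↦ CB
    B ↦ CB
    C ↦ D
    D ↦ AD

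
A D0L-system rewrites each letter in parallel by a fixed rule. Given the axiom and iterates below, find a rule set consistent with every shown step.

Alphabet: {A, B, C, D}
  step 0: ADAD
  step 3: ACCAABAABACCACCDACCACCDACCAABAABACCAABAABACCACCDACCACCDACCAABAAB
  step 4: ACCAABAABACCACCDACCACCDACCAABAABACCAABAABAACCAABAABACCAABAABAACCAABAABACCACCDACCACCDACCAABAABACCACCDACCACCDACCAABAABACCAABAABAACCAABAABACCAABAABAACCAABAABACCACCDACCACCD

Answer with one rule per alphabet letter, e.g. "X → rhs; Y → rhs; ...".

A->ACC, B->D, C->AAB, D->A

  step 3 ⇒ step 4: ACCAABAABACCACCDACCACCDACCAABAABACCAABAABACCACCDACCACCDACCAABAAB ⇒ ACC·AAB·AAB·ACC·ACC·D·ACC·ACC·D·ACC·AAB·AAB·ACC·AAB·AAB·A·ACC·AAB·AAB·ACC·AAB·AAB·A·ACC·AAB·AAB·ACC·ACC·D·ACC·ACC·D·ACC·AAB·AAB·ACC·ACC·D·ACC·ACC·D·ACC·AAB·AAB·ACC·AAB·AAB·A·ACC·AAB·AAB·ACC·AAB·AAB·A·ACC·AAB·AAB·ACC·ACC·D·ACC·ACC·D
    A ↦ ACC
    B ↦ D
    C ↦ AAB
    D ↦ A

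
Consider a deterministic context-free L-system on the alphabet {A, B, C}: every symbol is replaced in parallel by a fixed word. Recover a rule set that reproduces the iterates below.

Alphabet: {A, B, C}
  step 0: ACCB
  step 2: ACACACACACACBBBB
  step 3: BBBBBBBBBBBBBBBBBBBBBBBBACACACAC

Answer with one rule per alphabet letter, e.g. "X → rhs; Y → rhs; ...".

  step 2 ⇒ step 3: ACACACACACACBBBB ⇒ BB·BB·BB·BB·BB·BB·BB·BB·BB·BB·BB·BB·AC·AC·AC·AC
    A ↦ BB
    B ↦ AC
    C ↦ BB

A->BB, B->AC, C->BB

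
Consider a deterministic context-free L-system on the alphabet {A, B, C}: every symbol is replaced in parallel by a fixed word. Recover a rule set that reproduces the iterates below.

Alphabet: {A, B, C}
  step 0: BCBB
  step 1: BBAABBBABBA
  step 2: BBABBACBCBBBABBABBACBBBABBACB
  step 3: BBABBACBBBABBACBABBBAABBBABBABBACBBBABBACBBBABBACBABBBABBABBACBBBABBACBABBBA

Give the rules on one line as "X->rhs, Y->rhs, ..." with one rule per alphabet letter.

  step 2 ⇒ step 3: BBABBACBCBBBABBABBACBBBABBACB ⇒ BBA·BBA·CB·BBA·BBA·CB·AB·BBA·AB·BBA·BBA·BBA·CB·BBA·BBA·CB·BBA·BBA·CB·AB·BBA·BBA·BBA·CB·BBA·BBA·CB·AB·BBA
    A ↦ CB
    B ↦ BBA
    C ↦ AB

A->CB, B->BBA, C->AB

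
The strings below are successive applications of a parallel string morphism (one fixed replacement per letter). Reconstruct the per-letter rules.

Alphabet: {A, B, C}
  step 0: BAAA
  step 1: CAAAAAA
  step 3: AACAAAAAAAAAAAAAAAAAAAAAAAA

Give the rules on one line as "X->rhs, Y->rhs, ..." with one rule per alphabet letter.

  step 0 ⇒ step 1: BAAA ⇒ C·AA·AA·AA
    A ↦ AA
    B ↦ C
    C ↦ AB  (constrained at step 1)

A->AA, B->C, C->AB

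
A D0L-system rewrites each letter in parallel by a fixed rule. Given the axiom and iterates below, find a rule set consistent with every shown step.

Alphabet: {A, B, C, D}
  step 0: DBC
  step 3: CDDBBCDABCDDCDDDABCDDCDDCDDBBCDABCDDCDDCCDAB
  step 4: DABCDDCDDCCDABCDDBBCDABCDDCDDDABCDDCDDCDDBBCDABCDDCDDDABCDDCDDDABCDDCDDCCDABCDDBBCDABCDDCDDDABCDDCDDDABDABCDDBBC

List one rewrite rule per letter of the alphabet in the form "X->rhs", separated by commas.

A->BB, B->C, C->DAB, D->CDD

  step 3 ⇒ step 4: CDDBBCDABCDDCDDDABCDDCDDCDDBBCDABCDDCDDCCDAB ⇒ DAB·CDD·CDD·C·C·DAB·CDD·BB·C·DAB·CDD·CDD·DAB·CDD·CDD·CDD·BB·C·DAB·CDD·CDD·DAB·CDD·CDD·DAB·CDD·CDD·C·C·DAB·CDD·BB·C·DAB·CDD·CDD·DAB·CDD·CDD·DAB·DAB·CDD·BB·C
    A ↦ BB
    B ↦ C
    C ↦ DAB
    D ↦ CDD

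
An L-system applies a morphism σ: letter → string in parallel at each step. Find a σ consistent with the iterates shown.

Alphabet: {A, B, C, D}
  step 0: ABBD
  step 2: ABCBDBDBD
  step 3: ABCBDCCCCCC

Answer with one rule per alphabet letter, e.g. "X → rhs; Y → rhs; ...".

A->AB, B->C, C->BD, D->C

  step 2 ⇒ step 3: ABCBDBDBD ⇒ AB·C·BD·C·C·C·C·C·C
    A ↦ AB
    B ↦ C
    C ↦ BD
    D ↦ C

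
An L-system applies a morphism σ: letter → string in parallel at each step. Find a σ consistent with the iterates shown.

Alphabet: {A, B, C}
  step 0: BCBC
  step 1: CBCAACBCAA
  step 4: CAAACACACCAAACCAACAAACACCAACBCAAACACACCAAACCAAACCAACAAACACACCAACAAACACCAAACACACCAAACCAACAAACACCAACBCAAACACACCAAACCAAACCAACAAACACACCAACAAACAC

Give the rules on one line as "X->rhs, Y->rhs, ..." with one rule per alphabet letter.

  step 0 ⇒ step 1: BCBC ⇒ CB·CAA·CB·CAA
    B ↦ CB
    C ↦ CAA
    A ↦ AC  (constrained at step 1)

A->AC, B->CB, C->CAA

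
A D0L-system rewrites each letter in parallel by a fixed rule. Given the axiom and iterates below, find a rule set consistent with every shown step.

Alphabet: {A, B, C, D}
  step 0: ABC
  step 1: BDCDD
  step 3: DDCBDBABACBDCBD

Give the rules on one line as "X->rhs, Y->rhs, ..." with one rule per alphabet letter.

A->BD, B->C, C->DD, D->BA

  step 0 ⇒ step 1: ABC ⇒ BD·C·DD
    A ↦ BD
    B ↦ C
    C ↦ DD
    D ↦ BA  (constrained at step 1)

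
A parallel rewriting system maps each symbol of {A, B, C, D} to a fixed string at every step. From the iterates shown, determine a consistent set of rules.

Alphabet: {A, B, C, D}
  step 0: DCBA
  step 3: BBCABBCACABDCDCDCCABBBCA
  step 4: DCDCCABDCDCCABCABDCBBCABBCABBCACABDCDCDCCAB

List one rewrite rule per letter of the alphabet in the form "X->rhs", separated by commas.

  step 3 ⇒ step 4: BBCABBCACABDCDCDCCABBBCA ⇒ DC·DC·CA·B·DC·DC·CA·B·CA·B·DC·BB·CA·BB·CA·BB·CA·CA·B·DC·DC·DC·CA·B
    A ↦ B
    B ↦ DC
    C ↦ CA
    D ↦ BB

A->B, B->DC, C->CA, D->BB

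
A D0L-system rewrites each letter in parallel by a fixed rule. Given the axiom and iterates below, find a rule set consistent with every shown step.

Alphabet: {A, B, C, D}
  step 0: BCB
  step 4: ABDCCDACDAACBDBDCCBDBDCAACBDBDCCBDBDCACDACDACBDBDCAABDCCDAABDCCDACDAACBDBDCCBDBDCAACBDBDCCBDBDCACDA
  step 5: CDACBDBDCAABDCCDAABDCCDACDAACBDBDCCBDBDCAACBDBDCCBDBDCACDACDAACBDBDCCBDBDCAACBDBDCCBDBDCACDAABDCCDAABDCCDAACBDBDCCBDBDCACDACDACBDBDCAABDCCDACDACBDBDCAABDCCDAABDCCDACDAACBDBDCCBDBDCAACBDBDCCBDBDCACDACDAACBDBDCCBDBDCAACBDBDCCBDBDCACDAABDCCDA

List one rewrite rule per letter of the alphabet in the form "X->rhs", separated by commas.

  step 4 ⇒ step 5: ABDCCDACDAACBDBDCCBDBDCAACBDBDCCBDBDCACDACDACBDBDCAABDCCDAABDCCDACDAACBDBDCCBDBDCAACBDBDCCBDBDCACDA ⇒ CDA·CBD·BDC·A·A·BDC·CDA·A·BDC·CDA·CDA·A·CBD·BDC·CBD·BDC·A·A·CBD·BDC·CBD·BDC·A·CDA·CDA·A·CBD·BDC·CBD·BDC·A·A·CBD·BDC·CBD·BDC·A·CDA·A·BDC·CDA·A·BDC·CDA·A·CBD·BDC·CBD·BDC·A·CDA·CDA·CBD·BDC·A·A·BDC·CDA·CDA·CBD·BDC·A·A·BDC·CDA·A·BDC·CDA·CDA·A·CBD·BDC·CBD·BDC·A·A·CBD·BDC·CBD·BDC·A·CDA·CDA·A·CBD·BDC·CBD·BDC·A·A·CBD·BDC·CBD·BDC·A·CDA·A·BDC·CDA
    A ↦ CDA
    B ↦ CBD
    C ↦ A
    D ↦ BDC

A->CDA, B->CBD, C->A, D->BDC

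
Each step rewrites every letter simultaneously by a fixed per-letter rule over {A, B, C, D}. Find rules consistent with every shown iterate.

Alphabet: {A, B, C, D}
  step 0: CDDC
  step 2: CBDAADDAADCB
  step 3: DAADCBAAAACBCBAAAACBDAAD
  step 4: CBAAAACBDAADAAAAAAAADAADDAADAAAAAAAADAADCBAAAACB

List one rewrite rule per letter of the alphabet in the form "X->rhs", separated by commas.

  step 3 ⇒ step 4: DAADCBAAAACBCBAAAACBDAAD ⇒ CB·AA·AA·CB·D·AAD·AA·AA·AA·AA·D·AAD·D·AAD·AA·AA·AA·AA·D·AAD·CB·AA·AA·CB
    A ↦ AA
    B ↦ AAD
    C ↦ D
    D ↦ CB

A->AA, B->AAD, C->D, D->CB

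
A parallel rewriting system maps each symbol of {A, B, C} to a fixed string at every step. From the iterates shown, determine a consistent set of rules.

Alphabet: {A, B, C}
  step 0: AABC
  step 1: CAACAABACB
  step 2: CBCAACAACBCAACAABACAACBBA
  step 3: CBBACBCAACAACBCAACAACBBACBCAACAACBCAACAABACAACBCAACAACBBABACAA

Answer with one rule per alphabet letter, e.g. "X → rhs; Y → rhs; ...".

  step 2 ⇒ step 3: CBCAACAACBCAACAABACAACBBA ⇒ CB·BA·CB·CAA·CAA·CB·CAA·CAA·CB·BA·CB·CAA·CAA·CB·CAA·CAA·BA·CAA·CB·CAA·CAA·CB·BA·BA·CAA
    A ↦ CAA
    B ↦ BA
    C ↦ CB

A->CAA, B->BA, C->CB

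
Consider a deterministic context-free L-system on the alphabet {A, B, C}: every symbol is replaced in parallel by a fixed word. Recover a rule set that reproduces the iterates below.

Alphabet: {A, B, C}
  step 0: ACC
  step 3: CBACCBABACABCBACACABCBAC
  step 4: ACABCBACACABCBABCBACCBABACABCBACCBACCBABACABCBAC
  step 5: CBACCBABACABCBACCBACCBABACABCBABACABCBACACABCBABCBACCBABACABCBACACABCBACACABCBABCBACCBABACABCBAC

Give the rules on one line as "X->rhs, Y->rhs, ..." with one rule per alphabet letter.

  step 4 ⇒ step 5: ACABCBACACABCBABCBACCBABACABCBACCBACCBABACABCBAC ⇒ CB·AC·CB·AB·AC·AB·CB·AC·CB·AC·CB·AB·AC·AB·CB·AB·AC·AB·CB·AC·AC·AB·CB·AB·CB·AC·CB·AB·AC·AB·CB·AC·AC·AB·CB·AC·AC·AB·CB·AB·CB·AC·CB·AB·AC·AB·CB·AC
    A ↦ CB
    B ↦ AB
    C ↦ AC

A->CB, B->AB, C->AC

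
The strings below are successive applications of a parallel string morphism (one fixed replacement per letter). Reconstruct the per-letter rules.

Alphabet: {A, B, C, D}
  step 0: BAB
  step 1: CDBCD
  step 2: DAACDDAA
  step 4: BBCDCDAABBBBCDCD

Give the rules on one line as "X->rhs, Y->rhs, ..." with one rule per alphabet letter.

A->B, B->CD, C->D, D->AA

  step 1 ⇒ step 2: CDBCD ⇒ D·AA·CD·D·AA
    B ↦ CD
    C ↦ D
    D ↦ AA
  step 0 ⇒ step 1: BAB ⇒ CD·B·CD
    A ↦ B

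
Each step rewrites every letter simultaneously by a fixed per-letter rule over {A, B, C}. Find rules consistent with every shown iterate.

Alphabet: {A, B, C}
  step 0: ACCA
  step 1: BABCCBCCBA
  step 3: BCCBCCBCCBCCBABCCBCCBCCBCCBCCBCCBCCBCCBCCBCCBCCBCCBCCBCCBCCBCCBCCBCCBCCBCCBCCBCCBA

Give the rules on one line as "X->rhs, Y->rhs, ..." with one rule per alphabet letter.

A->BA, B->BCC, C->BCC

  step 0 ⇒ step 1: ACCA ⇒ BA·BCC·BCC·BA
    A ↦ BA
    C ↦ BCC
    B ↦ BCC  (constrained at step 1)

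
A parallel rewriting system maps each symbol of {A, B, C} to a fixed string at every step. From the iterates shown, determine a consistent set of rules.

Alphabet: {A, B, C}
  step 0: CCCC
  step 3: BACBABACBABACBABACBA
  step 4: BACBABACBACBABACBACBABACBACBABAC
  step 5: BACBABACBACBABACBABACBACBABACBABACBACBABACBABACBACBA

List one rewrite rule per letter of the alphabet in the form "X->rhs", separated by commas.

A->C, B->BA, C->BA

  step 4 ⇒ step 5: BACBABACBACBABACBACBABACBACBABAC ⇒ BA·C·BA·BA·C·BA·C·BA·BA·C·BA·BA·C·BA·C·BA·BA·C·BA·BA·C·BA·C·BA·BA·C·BA·BA·C·BA·C·BA
    A ↦ C
    B ↦ BA
    C ↦ BA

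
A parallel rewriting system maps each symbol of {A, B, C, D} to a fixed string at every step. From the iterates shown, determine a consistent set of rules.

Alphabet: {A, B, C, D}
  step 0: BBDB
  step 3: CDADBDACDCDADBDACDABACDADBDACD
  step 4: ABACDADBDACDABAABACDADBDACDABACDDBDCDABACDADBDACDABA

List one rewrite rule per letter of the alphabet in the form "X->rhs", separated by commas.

A->CD, B->DBD, C->AB, D->A

  step 3 ⇒ step 4: CDADBDACDCDADBDACDABACDADBDACD ⇒ AB·A·CD·A·DBD·A·CD·AB·A·AB·A·CD·A·DBD·A·CD·AB·A·CD·DBD·CD·AB·A·CD·A·DBD·A·CD·AB·A
    A ↦ CD
    B ↦ DBD
    C ↦ AB
    D ↦ A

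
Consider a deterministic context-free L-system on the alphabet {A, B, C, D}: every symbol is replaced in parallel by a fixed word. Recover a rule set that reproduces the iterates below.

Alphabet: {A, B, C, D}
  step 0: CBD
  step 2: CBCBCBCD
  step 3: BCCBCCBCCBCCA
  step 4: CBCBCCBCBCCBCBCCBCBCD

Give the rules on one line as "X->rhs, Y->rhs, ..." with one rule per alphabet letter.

  step 3 ⇒ step 4: BCCBCCBCCBCCA ⇒ C·BC·BC·C·BC·BC·C·BC·BC·C·BC·BC·D
    A ↦ D
    B ↦ C
    C ↦ BC
  step 2 ⇒ step 3: CBCBCBCD ⇒ BC·C·BC·C·BC·C·BC·CA
    D ↦ CA

A->D, B->C, C->BC, D->CA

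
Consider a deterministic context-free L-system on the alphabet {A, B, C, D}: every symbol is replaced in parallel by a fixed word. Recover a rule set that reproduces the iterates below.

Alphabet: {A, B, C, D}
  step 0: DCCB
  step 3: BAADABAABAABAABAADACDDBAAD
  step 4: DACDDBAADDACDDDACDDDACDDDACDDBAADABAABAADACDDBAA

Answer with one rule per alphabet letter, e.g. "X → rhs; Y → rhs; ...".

  step 3 ⇒ step 4: BAADABAABAABAABAADACDDBAAD ⇒ DAC·D·D·BAA·D·DAC·D·D·DAC·D·D·DAC·D·D·DAC·D·D·BAA·D·A·BAA·BAA·DAC·D·D·BAA
    A ↦ D
    B ↦ DAC
    C ↦ A
    D ↦ BAA

A->D, B->DAC, C->A, D->BAA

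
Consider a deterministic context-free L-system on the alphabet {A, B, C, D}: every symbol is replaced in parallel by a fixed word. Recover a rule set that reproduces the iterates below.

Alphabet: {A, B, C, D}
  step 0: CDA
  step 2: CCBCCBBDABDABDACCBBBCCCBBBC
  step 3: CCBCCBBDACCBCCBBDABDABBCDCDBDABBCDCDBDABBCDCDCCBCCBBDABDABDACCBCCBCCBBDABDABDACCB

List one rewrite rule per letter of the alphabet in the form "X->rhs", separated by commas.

  step 2 ⇒ step 3: CCBCCBBDABDABDACCBBBCCCBBBC ⇒ CCB·CCB·BDA·CCB·CCB·BDA·BDA·BBC·DCD·BDA·BBC·DCD·BDA·BBC·DCD·CCB·CCB·BDA·BDA·BDA·CCB·CCB·CCB·BDA·BDA·BDA·CCB
    A ↦ DCD
    B ↦ BDA
    C ↦ CCB
    D ↦ BBC

A->DCD, B->BDA, C->CCB, D->BBC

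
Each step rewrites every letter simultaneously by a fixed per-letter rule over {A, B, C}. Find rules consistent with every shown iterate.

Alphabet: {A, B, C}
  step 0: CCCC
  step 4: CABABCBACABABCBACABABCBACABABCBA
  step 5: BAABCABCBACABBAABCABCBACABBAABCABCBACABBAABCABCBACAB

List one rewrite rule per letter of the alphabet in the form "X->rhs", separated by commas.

A->AB, B->C, C->BA

  step 4 ⇒ step 5: CABABCBACABABCBACABABCBACABABCBA ⇒ BA·AB·C·AB·C·BA·C·AB·BA·AB·C·AB·C·BA·C·AB·BA·AB·C·AB·C·BA·C·AB·BA·AB·C·AB·C·BA·C·AB
    A ↦ AB
    B ↦ C
    C ↦ BA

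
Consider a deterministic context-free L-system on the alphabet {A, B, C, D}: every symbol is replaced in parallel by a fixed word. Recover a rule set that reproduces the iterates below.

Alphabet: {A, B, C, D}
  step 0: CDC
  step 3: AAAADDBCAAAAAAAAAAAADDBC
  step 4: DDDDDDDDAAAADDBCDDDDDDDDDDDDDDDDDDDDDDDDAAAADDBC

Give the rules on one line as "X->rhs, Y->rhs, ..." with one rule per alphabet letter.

  step 3 ⇒ step 4: AAAADDBCAAAAAAAAAAAADDBC ⇒ DD·DD·DD·DD·AA·AA·DD·BC·DD·DD·DD·DD·DD·DD·DD·DD·DD·DD·DD·DD·AA·AA·DD·BC
    A ↦ DD
    B ↦ DD
    C ↦ BC
    D ↦ AA

A->DD, B->DD, C->BC, D->AA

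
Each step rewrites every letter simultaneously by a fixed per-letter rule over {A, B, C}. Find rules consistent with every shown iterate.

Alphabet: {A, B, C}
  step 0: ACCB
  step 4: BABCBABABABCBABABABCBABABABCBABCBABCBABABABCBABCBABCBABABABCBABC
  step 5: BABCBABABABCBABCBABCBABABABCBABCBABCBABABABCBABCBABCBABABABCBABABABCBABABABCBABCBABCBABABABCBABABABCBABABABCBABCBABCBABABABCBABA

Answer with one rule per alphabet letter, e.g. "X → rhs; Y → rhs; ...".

  step 4 ⇒ step 5: BABCBABABABCBABABABCBABABABCBABCBABCBABABABCBABCBABCBABABABCBABC ⇒ BA·BC·BA·BA·BA·BC·BA·BC·BA·BC·BA·BA·BA·BC·BA·BC·BA·BC·BA·BA·BA·BC·BA·BC·BA·BC·BA·BA·BA·BC·BA·BA·BA·BC·BA·BA·BA·BC·BA·BC·BA·BC·BA·BA·BA·BC·BA·BA·BA·BC·BA·BA·BA·BC·BA·BC·BA·BC·BA·BA·BA·BC·BA·BA
    A ↦ BC
    B ↦ BA
    C ↦ BA

A->BC, B->BA, C->BA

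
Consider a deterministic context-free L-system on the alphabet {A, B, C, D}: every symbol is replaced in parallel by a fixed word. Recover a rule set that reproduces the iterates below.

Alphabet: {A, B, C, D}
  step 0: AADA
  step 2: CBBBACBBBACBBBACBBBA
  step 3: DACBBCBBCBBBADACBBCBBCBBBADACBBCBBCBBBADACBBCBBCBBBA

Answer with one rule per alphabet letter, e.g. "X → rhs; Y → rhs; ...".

A->BA, B->CBB, C->DA, D->BA

  step 2 ⇒ step 3: CBBBACBBBACBBBACBBBA ⇒ DA·CBB·CBB·CBB·BA·DA·CBB·CBB·CBB·BA·DA·CBB·CBB·CBB·BA·DA·CBB·CBB·CBB·BA
    A ↦ BA
    B ↦ CBB
    C ↦ DA
    D ↦ BA  (constrained at step 0)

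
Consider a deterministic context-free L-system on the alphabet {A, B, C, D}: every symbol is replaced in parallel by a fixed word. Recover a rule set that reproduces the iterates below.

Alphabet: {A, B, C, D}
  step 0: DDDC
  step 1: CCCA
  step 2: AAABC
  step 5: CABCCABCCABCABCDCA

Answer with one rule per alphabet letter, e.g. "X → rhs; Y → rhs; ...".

  step 1 ⇒ step 2: CCCA ⇒ A·A·A·BC
    A ↦ BC
    C ↦ A
    B ↦ DC  (constrained at step 2)
  step 0 ⇒ step 1: DDDC ⇒ C·C·C·A
    D ↦ C

A->BC, B->DC, C->A, D->C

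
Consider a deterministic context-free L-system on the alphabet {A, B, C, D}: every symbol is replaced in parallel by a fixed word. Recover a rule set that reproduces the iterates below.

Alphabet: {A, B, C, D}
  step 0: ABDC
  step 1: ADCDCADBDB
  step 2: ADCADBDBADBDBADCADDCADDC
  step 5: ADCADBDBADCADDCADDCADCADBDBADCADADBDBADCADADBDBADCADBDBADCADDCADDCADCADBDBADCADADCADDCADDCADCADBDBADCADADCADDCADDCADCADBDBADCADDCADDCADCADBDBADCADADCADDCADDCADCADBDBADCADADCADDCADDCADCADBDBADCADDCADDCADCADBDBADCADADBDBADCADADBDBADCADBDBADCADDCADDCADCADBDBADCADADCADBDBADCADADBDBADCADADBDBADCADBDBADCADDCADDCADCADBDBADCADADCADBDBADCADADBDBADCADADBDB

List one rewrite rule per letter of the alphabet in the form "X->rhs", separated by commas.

  step 1 ⇒ step 2: ADCDCADBDB ⇒ ADC·AD·BDB·AD·BDB·ADC·AD·DC·AD·DC
    A ↦ ADC
    B ↦ DC
    C ↦ BDB
    D ↦ AD

A->ADC, B->DC, C->BDB, D->AD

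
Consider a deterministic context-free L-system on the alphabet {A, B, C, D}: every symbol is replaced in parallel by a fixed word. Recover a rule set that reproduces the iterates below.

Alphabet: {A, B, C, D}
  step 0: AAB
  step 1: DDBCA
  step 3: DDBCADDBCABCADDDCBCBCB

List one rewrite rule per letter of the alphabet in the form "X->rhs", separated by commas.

A->D, B->BCA, C->DD, D->CB

  step 0 ⇒ step 1: AAB ⇒ D·D·BCA
    A ↦ D
    B ↦ BCA
    C ↦ DD  (constrained at step 1)
    D ↦ CB  (constrained at step 1)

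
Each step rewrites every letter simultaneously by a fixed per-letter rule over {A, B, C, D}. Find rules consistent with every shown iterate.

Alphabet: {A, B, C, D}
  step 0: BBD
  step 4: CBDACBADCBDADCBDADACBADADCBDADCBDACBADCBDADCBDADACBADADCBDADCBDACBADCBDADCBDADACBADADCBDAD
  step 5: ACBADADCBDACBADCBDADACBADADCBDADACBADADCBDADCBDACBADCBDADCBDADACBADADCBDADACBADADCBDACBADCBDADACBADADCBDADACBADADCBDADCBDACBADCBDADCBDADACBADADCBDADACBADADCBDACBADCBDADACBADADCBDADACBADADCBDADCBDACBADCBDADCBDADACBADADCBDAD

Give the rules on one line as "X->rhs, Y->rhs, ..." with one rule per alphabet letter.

  step 4 ⇒ step 5: CBDACBADCBDADCBDADACBADADCBDADCBDACBADCBDADCBDADACBADADCBDADCBDACBADCBDADCBDADACBADADCBDAD ⇒ ACB·AD·AD·CBD·ACB·AD·CBD·AD·ACB·AD·AD·CBD·AD·ACB·AD·AD·CBD·AD·CBD·ACB·AD·CBD·AD·CBD·AD·ACB·AD·AD·CBD·AD·ACB·AD·AD·CBD·ACB·AD·CBD·AD·ACB·AD·AD·CBD·AD·ACB·AD·AD·CBD·AD·CBD·ACB·AD·CBD·AD·CBD·AD·ACB·AD·AD·CBD·AD·ACB·AD·AD·CBD·ACB·AD·CBD·AD·ACB·AD·AD·CBD·AD·ACB·AD·AD·CBD·AD·CBD·ACB·AD·CBD·AD·CBD·AD·ACB·AD·AD·CBD·AD
    A ↦ CBD
    B ↦ AD
    C ↦ ACB
    D ↦ AD

A->CBD, B->AD, C->ACB, D->AD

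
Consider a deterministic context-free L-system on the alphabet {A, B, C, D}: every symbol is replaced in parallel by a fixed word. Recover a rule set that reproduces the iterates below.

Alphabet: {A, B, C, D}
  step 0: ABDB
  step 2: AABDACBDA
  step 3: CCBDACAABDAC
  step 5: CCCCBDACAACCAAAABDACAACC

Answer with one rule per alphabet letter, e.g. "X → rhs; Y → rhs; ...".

A->C, B->BD, C->AA, D->A

  step 2 ⇒ step 3: AABDACBDA ⇒ C·C·BD·A·C·AA·BD·A·C
    A ↦ C
    B ↦ BD
    C ↦ AA
    D ↦ A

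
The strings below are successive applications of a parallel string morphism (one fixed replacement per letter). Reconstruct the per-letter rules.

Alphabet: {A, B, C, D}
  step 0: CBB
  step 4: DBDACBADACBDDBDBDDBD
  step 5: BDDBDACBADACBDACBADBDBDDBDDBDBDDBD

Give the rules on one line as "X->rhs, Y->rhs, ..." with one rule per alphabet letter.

  step 4 ⇒ step 5: DBDACBADACBDDBDBDDBD ⇒ BD·D·BD·AC·BA·D·AC·BD·AC·BA·D·BD·BD·D·BD·D·BD·BD·D·BD
    A ↦ AC
    B ↦ D
    C ↦ BA
    D ↦ BD

A->AC, B->D, C->BA, D->BD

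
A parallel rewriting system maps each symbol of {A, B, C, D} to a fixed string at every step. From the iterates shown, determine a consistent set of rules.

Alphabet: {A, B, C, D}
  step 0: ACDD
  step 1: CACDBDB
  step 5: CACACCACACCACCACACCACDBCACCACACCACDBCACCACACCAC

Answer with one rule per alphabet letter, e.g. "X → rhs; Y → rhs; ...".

A->C, B->C, C->AC, D->DB

  step 0 ⇒ step 1: ACDD ⇒ C·AC·DB·DB
    A ↦ C
    C ↦ AC
    D ↦ DB
    B ↦ C  (constrained at step 1)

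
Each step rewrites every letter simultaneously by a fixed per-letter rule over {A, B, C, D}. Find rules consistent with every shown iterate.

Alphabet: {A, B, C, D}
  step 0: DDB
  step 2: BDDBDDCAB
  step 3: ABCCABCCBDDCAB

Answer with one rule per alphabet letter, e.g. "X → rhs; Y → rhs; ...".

A->C, B->AB, C->BDD, D->C

  step 2 ⇒ step 3: BDDBDDCAB ⇒ AB·C·C·AB·C·C·BDD·C·AB
    A ↦ C
    B ↦ AB
    C ↦ BDD
    D ↦ C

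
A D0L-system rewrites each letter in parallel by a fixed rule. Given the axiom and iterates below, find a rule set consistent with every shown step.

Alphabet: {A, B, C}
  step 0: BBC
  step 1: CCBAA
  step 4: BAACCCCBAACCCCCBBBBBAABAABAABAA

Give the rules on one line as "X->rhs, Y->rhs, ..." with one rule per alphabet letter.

  step 0 ⇒ step 1: BBC ⇒ C·C·BAA
    B ↦ C
    C ↦ BAA
    A ↦ BB  (constrained at step 1)

A->BB, B->C, C->BAA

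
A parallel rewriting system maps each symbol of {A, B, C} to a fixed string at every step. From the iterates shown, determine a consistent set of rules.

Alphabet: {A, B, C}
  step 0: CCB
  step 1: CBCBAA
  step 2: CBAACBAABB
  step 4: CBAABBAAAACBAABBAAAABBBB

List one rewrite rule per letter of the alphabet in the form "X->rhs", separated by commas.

  step 1 ⇒ step 2: CBCBAA ⇒ CB·AA·CB·AA·B·B
    A ↦ B
    B ↦ AA
    C ↦ CB

A->B, B->AA, C->CB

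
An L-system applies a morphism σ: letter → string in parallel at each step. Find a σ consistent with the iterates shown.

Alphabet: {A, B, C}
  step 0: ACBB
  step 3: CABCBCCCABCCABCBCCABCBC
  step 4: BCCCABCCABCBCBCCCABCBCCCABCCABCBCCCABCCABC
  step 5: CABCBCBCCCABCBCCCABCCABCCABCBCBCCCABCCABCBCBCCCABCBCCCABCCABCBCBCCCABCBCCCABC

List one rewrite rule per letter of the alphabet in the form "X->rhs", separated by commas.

  step 4 ⇒ step 5: BCCCABCCABCBCBCCCABCBCCCABCCABCBCCCABCCABC ⇒ CA·BC·BC·BC·C·CA·BC·BC·C·CA·BC·CA·BC·CA·BC·BC·BC·C·CA·BC·CA·BC·BC·BC·C·CA·BC·BC·C·CA·BC·CA·BC·BC·BC·C·CA·BC·BC·C·CA·BC
    A ↦ C
    B ↦ CA
    C ↦ BC

A->C, B->CA, C->BC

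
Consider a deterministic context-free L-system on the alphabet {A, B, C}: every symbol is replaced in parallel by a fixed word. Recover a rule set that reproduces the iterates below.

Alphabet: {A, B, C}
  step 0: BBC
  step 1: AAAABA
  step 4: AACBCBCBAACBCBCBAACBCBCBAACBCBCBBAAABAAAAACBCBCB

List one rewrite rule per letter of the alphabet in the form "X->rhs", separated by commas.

  step 0 ⇒ step 1: BBC ⇒ AA·AA·BA
    B ↦ AA
    C ↦ BA
    A ↦ CB  (constrained at step 1)

A->CB, B->AA, C->BA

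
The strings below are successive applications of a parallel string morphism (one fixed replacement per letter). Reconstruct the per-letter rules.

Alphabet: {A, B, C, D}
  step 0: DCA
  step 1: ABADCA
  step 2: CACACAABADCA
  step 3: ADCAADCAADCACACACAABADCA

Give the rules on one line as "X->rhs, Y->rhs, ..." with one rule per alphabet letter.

A->CA, B->CA, C->AD, D->AB

  step 2 ⇒ step 3: CACACAABADCA ⇒ AD·CA·AD·CA·AD·CA·CA·CA·CA·AB·AD·CA
    A ↦ CA
    B ↦ CA
    C ↦ AD
    D ↦ AB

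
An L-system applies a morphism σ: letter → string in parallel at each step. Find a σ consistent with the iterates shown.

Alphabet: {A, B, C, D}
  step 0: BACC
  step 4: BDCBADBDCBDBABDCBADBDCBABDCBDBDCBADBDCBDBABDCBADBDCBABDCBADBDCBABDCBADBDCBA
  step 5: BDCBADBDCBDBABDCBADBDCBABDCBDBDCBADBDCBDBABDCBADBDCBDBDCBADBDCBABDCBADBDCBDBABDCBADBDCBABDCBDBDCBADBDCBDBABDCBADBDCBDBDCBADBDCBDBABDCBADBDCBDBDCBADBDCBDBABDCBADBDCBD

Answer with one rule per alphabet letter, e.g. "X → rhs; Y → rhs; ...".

  step 4 ⇒ step 5: BDCBADBDCBDBABDCBADBDCBABDCBDBDCBADBDCBDBABDCBADBDCBABDCBADBDCBABDCBADBDCBA ⇒ BDC·BA·D·BDC·BD·BA·BDC·BA·D·BDC·BA·BDC·BD·BDC·BA·D·BDC·BD·BA·BDC·BA·D·BDC·BD·BDC·BA·D·BDC·BA·BDC·BA·D·BDC·BD·BA·BDC·BA·D·BDC·BA·BDC·BD·BDC·BA·D·BDC·BD·BA·BDC·BA·D·BDC·BD·BDC·BA·D·BDC·BD·BA·BDC·BA·D·BDC·BD·BDC·BA·D·BDC·BD·BA·BDC·BA·D·BDC·BD
    A ↦ BD
    B ↦ BDC
    C ↦ D
    D ↦ BA

A->BD, B->BDC, C->D, D->BA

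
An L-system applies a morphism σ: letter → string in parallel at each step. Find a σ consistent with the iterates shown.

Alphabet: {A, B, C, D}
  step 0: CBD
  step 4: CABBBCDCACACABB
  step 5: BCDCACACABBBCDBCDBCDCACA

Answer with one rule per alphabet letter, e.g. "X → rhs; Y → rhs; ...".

A->CD, B->CA, C->B, D->B

  step 4 ⇒ step 5: CABBBCDCACACABB ⇒ B·CD·CA·CA·CA·B·B·B·CD·B·CD·B·CD·CA·CA
    A ↦ CD
    B ↦ CA
    C ↦ B
    D ↦ B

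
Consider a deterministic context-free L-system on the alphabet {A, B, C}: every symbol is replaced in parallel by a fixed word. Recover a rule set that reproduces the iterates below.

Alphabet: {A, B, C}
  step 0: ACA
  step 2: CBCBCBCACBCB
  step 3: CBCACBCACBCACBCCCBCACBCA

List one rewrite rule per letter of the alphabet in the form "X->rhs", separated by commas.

A->CC, B->CA, C->CB

  step 2 ⇒ step 3: CBCBCBCACBCB ⇒ CB·CA·CB·CA·CB·CA·CB·CC·CB·CA·CB·CA
    A ↦ CC
    B ↦ CA
    C ↦ CB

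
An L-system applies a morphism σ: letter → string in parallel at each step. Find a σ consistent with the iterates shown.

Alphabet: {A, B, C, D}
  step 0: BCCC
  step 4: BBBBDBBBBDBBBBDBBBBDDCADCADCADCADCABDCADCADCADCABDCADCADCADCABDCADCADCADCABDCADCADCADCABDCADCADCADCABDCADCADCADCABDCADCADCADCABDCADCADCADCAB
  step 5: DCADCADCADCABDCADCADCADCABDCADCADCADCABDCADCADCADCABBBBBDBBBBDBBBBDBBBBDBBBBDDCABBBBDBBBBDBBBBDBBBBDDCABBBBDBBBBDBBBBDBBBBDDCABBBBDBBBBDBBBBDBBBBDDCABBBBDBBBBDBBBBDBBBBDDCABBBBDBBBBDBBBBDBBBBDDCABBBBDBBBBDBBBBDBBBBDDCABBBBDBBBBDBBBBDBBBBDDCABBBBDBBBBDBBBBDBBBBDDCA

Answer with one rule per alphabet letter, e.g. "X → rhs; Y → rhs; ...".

  step 4 ⇒ step 5: BBBBDBBBBDBBBBDBBBBDDCADCADCADCADCABDCADCADCADCABDCADCADCADCABDCADCADCADCABDCADCADCADCABDCADCADCADCABDCADCADCADCABDCADCADCADCABDCADCADCADCAB ⇒ DCA·DCA·DCA·DCA·B·DCA·DCA·DCA·DCA·B·DCA·DCA·DCA·DCA·B·DCA·DCA·DCA·DCA·B·B·BBB·D·B·BBB·D·B·BBB·D·B·BBB·D·B·BBB·D·DCA·B·BBB·D·B·BBB·D·B·BBB·D·B·BBB·D·DCA·B·BBB·D·B·BBB·D·B·BBB·D·B·BBB·D·DCA·B·BBB·D·B·BBB·D·B·BBB·D·B·BBB·D·DCA·B·BBB·D·B·BBB·D·B·BBB·D·B·BBB·D·DCA·B·BBB·D·B·BBB·D·B·BBB·D·B·BBB·D·DCA·B·BBB·D·B·BBB·D·B·BBB·D·B·BBB·D·DCA·B·BBB·D·B·BBB·D·B·BBB·D·B·BBB·D·DCA·B·BBB·D·B·BBB·D·B·BBB·D·B·BBB·D·DCA
    A ↦ D
    B ↦ DCA
    C ↦ BBB
    D ↦ B

A->D, B->DCA, C->BBB, D->B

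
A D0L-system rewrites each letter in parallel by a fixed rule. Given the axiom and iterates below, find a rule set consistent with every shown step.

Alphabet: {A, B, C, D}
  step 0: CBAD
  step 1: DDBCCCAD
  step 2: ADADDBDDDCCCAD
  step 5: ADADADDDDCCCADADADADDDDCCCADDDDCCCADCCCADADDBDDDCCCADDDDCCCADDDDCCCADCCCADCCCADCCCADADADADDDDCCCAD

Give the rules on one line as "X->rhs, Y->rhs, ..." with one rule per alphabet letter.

  step 1 ⇒ step 2: DDBCCCAD ⇒ AD·AD·DB·D·D·D·CCC·AD
    A ↦ CCC
    B ↦ DB
    C ↦ D
    D ↦ AD

A->CCC, B->DB, C->D, D->AD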